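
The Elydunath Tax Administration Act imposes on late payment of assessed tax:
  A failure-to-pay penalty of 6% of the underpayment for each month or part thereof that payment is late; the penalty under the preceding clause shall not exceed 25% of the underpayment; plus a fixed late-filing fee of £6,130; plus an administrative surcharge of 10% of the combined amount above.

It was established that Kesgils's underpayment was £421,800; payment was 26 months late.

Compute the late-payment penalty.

£122,738

Accrued rate: 6% × 26 = 156%, capped at 25% → 25%
Failure-to-pay penalty: 25% of £421,800 = £105,450
Penalty before surcharge: £105,450 + £6,130 = £111,580
Administrative surcharge: 10% of £111,580 = £11,158
Total penalty: £111,580 + £11,158 = £122,738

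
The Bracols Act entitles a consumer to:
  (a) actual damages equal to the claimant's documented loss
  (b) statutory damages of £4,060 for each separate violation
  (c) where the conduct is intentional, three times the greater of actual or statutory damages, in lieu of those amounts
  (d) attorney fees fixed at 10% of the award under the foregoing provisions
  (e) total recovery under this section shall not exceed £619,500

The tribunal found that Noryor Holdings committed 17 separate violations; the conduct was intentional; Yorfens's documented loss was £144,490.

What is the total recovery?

£476,817

Statutory damages: 17 × £4,060 = £69,020
Greater of actual damages (£144,490) or statutory damages (£69,020): £144,490
Trebled: 3 × £144,490 = £433,470
Attorney fees: 10% of £433,470 = £43,347
Total before cap: £433,470 + £43,347 = £476,817
Cap at £619,500: £476,817 is within the cap, no reduction.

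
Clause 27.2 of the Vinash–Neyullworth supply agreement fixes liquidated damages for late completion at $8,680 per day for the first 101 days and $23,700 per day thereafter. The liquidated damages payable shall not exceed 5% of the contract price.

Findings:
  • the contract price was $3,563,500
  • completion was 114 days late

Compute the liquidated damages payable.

First 101 days: 101 × $8,680 = $876,680
Remaining days: (114 − 101) × $23,700 = $308,100
Accrued per-day damages: $876,680 + $308,100 = $1,184,780
Cap: 5% of $3,563,500 = $178,175
Cap at $178,175: $1,184,780 exceeds the cap → $178,175

$178,175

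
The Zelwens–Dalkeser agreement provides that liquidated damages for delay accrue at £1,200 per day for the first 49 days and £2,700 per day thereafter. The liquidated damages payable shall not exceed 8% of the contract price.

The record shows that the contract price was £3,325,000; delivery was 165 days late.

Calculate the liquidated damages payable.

First 49 days: 49 × £1,200 = £58,800
Remaining days: (165 − 49) × £2,700 = £313,200
Accrued per-day damages: £58,800 + £313,200 = £372,000
Cap: 8% of £3,325,000 = £266,000
Cap at £266,000: £372,000 exceeds the cap → £266,000

£266,000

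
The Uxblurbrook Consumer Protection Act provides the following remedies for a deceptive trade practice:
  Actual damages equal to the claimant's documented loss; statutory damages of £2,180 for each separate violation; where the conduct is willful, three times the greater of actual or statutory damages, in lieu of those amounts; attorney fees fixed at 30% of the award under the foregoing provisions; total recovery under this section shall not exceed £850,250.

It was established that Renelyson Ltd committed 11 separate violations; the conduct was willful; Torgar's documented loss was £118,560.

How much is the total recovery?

Statutory damages: 11 × £2,180 = £23,980
Greater of actual damages (£118,560) or statutory damages (£23,980): £118,560
Trebled: 3 × £118,560 = £355,680
Attorney fees: 30% of £355,680 = £106,704
Total before cap: £355,680 + £106,704 = £462,384
Cap at £850,250: £462,384 is within the cap, no reduction.

Total recovery: £462,384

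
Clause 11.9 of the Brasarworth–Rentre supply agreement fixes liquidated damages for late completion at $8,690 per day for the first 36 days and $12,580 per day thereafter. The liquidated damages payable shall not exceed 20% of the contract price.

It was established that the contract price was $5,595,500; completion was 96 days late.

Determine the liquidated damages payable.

$1,067,640

First 36 days: 36 × $8,690 = $312,840
Remaining days: (96 − 36) × $12,580 = $754,800
Accrued per-day damages: $312,840 + $754,800 = $1,067,640
Cap: 20% of $5,595,500 = $1,119,100
Cap at $1,119,100: $1,067,640 is within the cap, no reduction.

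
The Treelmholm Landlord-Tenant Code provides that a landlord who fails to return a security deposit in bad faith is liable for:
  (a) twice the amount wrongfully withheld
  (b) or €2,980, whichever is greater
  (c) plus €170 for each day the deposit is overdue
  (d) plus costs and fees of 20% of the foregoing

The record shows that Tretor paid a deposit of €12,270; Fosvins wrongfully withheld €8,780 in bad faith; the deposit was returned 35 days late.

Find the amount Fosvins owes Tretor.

Doubled: 2 × €8,780 = €17,560
Minimum €2,980: €17,560 meets the minimum, no increase.
Late-return penalty: 35 × €170 = €5,950
Damages plus late penalty: €17,560 + €5,950 = €23,510
Costs and fees: 20% of €23,510 = €4,702
Total recovery: €23,510 + €4,702 = €28,212

€28,212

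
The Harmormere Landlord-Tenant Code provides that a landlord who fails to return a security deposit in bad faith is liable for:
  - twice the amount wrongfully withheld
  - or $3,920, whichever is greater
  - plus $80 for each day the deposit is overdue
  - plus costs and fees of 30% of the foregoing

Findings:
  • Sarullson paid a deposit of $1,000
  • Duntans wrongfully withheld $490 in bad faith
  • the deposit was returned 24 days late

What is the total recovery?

Doubled: 2 × $490 = $980
Minimum $3,920: $980 is below the minimum → $3,920
Late-return penalty: 24 × $80 = $1,920
Damages plus late penalty: $3,920 + $1,920 = $5,840
Costs and fees: 30% of $5,840 = $1,752
Total recovery: $5,840 + $1,752 = $7,592

$7,592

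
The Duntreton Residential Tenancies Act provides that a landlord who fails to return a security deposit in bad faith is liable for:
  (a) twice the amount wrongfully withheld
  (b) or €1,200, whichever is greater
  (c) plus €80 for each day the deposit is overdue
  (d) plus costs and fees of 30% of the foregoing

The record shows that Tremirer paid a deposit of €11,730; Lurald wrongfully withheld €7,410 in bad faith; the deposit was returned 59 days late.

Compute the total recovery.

€25,402

Doubled: 2 × €7,410 = €14,820
Minimum €1,200: €14,820 meets the minimum, no increase.
Late-return penalty: 59 × €80 = €4,720
Damages plus late penalty: €14,820 + €4,720 = €19,540
Costs and fees: 30% of €19,540 = €5,862
Total recovery: €19,540 + €5,862 = €25,402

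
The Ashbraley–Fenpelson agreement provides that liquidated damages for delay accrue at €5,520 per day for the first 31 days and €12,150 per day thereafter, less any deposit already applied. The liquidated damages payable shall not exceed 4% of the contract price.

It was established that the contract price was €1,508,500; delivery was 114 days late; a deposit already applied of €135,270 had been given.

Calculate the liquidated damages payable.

€60,340

First 31 days: 31 × €5,520 = €171,120
Remaining days: (114 − 31) × €12,150 = €1,008,450
Accrued per-day damages: €171,120 + €1,008,450 = €1,179,570
Less deposit already applied: €1,179,570 − €135,270 = €1,044,300
Cap: 4% of €1,508,500 = €60,340
Cap at €60,340: €1,044,300 exceeds the cap → €60,340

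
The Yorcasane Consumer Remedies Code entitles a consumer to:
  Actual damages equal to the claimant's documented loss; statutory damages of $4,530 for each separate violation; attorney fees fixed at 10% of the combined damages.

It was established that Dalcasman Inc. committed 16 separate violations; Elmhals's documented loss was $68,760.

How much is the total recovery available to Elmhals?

$155,364

Statutory damages: 16 × $4,530 = $72,480
Combined damages: $68,760 + $72,480 = $141,240
Attorney fees: 10% of $141,240 = $14,124
Total recovery: $141,240 + $14,124 = $155,364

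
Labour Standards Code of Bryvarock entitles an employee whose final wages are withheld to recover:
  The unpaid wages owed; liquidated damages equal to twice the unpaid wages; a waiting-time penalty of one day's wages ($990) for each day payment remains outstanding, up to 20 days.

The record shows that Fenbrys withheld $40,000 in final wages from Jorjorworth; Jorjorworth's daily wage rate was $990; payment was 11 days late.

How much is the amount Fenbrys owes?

Doubled: 2 × $40,000 = $80,000
Penalty days: min(11, 20) = 11
Waiting-time penalty: 11 × $990 = $10,890
Total award: $40,000 + $80,000 + $10,890 = $130,890

Total award: $130,890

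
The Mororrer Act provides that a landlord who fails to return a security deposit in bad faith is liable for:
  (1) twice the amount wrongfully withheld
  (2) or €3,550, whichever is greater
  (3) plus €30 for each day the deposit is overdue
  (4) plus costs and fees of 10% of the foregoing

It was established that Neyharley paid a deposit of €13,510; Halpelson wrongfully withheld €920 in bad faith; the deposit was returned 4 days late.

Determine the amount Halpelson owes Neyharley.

€4,037

Doubled: 2 × €920 = €1,840
Minimum €3,550: €1,840 is below the minimum → €3,550
Late-return penalty: 4 × €30 = €120
Damages plus late penalty: €3,550 + €120 = €3,670
Costs and fees: 10% of €3,670 = €367
Total recovery: €3,670 + €367 = €4,037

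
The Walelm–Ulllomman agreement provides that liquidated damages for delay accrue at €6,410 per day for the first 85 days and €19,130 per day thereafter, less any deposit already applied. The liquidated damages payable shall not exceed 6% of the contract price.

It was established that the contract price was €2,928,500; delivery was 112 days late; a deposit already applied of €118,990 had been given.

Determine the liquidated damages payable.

€175,710

First 85 days: 85 × €6,410 = €544,850
Remaining days: (112 − 85) × €19,130 = €516,510
Accrued per-day damages: €544,850 + €516,510 = €1,061,360
Less deposit already applied: €1,061,360 − €118,990 = €942,370
Cap: 6% of €2,928,500 = €175,710
Cap at €175,710: €942,370 exceeds the cap → €175,710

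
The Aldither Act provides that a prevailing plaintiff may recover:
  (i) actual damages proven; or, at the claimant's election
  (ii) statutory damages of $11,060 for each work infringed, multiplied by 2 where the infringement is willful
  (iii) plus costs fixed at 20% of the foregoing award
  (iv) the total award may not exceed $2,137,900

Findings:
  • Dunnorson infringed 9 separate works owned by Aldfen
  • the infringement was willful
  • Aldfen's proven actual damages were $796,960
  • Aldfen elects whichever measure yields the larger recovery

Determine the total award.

Statutory damages: 9 × $11,060 = $99,540
Doubled: 2 × $99,540 = $199,080
Greater of actual damages ($796,960) or enhanced statutory damages ($199,080): $796,960
Costs: 20% of $796,960 = $159,392
Award plus costs: $796,960 + $159,392 = $956,352
Cap at $2,137,900: $956,352 is within the cap, no reduction.

$956,352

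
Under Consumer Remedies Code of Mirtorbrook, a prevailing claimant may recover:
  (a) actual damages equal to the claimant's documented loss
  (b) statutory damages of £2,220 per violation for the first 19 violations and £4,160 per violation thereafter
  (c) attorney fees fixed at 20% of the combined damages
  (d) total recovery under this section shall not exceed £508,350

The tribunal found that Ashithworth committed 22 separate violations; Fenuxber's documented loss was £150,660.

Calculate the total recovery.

First 19 violations: 19 × £2,220 = £42,180
Remaining violations: (22 − 19) × £4,160 = £12,480
Statutory damages: £42,180 + £12,480 = £54,660
Combined damages: £150,660 + £54,660 = £205,320
Attorney fees: 20% of £205,320 = £41,064
Total before cap: £205,320 + £41,064 = £246,384
Cap at £508,350: £246,384 is within the cap, no reduction.

£246,384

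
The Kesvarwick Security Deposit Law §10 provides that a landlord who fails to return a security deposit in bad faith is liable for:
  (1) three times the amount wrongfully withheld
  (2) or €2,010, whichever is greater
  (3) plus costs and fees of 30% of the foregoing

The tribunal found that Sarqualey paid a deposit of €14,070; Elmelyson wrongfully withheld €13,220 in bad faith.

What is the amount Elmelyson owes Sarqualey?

Trebled: 3 × €13,220 = €39,660
Minimum €2,010: €39,660 meets the minimum, no increase.
Costs and fees: 30% of €39,660 = €11,898
Total recovery: €39,660 + €11,898 = €51,558

€51,558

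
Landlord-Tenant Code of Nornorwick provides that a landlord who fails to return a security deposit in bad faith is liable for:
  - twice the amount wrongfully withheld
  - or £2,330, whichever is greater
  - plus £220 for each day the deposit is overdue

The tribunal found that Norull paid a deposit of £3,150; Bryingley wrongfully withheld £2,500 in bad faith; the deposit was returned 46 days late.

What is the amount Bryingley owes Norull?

Doubled: 2 × £2,500 = £5,000
Minimum £2,330: £5,000 meets the minimum, no increase.
Late-return penalty: 46 × £220 = £10,120
Damages plus late penalty: £5,000 + £10,120 = £15,120

£15,120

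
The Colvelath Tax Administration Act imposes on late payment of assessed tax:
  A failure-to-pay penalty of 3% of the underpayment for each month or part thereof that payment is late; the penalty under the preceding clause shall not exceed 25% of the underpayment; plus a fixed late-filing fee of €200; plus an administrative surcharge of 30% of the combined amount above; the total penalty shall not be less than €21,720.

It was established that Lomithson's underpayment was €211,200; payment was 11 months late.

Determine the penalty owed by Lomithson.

Accrued rate: 3% × 11 = 33%, capped at 25% → 25%
Failure-to-pay penalty: 25% of €211,200 = €52,800
Penalty before surcharge: €52,800 + €200 = €53,000
Administrative surcharge: 30% of €53,000 = €15,900
Total penalty: €53,000 + €15,900 = €68,900
Minimum €21,720: €68,900 meets the minimum, no increase.

€68,900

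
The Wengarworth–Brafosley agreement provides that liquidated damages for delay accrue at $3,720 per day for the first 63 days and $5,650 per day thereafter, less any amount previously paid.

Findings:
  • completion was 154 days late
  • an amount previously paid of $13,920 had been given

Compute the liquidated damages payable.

$734,590

First 63 days: 63 × $3,720 = $234,360
Remaining days: (154 − 63) × $5,650 = $514,150
Accrued per-day damages: $234,360 + $514,150 = $748,510
Less amount previously paid: $748,510 − $13,920 = $734,590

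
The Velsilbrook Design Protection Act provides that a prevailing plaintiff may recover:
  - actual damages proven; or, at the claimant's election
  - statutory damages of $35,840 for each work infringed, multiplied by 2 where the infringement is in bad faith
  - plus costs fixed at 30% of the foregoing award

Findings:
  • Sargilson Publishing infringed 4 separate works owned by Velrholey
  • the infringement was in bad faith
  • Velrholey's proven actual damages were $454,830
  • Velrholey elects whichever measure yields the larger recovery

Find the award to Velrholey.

$591,279

Statutory damages: 4 × $35,840 = $143,360
Doubled: 2 × $143,360 = $286,720
Greater of actual damages ($454,830) or enhanced statutory damages ($286,720): $454,830
Costs: 30% of $454,830 = $136,449
Award plus costs: $454,830 + $136,449 = $591,279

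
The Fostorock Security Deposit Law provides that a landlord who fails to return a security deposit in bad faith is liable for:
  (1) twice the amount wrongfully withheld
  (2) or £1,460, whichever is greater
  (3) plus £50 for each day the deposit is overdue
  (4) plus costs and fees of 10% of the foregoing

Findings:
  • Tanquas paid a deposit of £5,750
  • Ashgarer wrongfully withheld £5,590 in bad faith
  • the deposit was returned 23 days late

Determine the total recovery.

£13,563

Doubled: 2 × £5,590 = £11,180
Minimum £1,460: £11,180 meets the minimum, no increase.
Late-return penalty: 23 × £50 = £1,150
Damages plus late penalty: £11,180 + £1,150 = £12,330
Costs and fees: 10% of £12,330 = £1,233
Total recovery: £12,330 + £1,233 = £13,563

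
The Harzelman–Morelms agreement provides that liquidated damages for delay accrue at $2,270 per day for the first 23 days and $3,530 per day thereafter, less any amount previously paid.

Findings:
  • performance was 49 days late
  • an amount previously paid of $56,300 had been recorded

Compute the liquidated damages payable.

First 23 days: 23 × $2,270 = $52,210
Remaining days: (49 − 23) × $3,530 = $91,780
Accrued per-day damages: $52,210 + $91,780 = $143,990
Less amount previously paid: $143,990 − $56,300 = $87,690

Liquidated damages: $87,690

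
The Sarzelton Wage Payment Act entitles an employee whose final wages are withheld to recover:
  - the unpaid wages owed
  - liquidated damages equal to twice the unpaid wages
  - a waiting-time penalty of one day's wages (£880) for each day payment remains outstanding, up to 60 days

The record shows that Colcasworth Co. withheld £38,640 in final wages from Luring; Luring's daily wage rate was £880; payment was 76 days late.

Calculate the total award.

Doubled: 2 × £38,640 = £77,280
Penalty days: min(76, 60) = 60
Waiting-time penalty: 60 × £880 = £52,800
Total award: £38,640 + £77,280 + £52,800 = £168,720

£168,720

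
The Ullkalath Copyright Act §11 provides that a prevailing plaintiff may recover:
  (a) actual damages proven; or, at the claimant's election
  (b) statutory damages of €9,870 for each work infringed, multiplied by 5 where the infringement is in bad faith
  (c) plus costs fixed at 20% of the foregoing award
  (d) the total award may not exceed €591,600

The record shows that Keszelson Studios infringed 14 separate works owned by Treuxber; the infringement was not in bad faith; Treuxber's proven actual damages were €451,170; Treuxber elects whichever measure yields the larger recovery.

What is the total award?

Statutory damages: 14 × €9,870 = €138,180
Infringement not in bad faith: no ×5 enhancement.
Greater of actual damages (€451,170) or statutory damages (€138,180): €451,170
Costs: 20% of €451,170 = €90,234
Award plus costs: €451,170 + €90,234 = €541,404
Cap at €591,600: €541,404 is within the cap, no reduction.

€541,404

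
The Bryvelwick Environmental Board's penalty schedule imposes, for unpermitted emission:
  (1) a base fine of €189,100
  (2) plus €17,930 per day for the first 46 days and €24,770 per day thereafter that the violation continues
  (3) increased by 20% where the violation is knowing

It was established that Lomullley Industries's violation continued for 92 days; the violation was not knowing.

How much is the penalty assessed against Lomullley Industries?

€2,153,300

First 46 days: 46 × €17,930 = €824,780
Remaining days: (92 − 46) × €24,770 = €1,139,420
Per-day component: €824,780 + €1,139,420 = €1,964,200
Base plus per-day: €189,100 + €1,964,200 = €2,153,300
The violation was not knowing: no 20% increase.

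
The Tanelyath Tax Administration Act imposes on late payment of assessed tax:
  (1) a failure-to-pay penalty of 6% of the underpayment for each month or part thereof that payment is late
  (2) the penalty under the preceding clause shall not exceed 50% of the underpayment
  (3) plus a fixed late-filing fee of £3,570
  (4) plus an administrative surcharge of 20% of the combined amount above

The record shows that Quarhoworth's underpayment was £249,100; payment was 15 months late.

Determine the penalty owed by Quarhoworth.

£153,744

Accrued rate: 6% × 15 = 90%, capped at 50% → 50%
Failure-to-pay penalty: 50% of £249,100 = £124,550
Penalty before surcharge: £124,550 + £3,570 = £128,120
Administrative surcharge: 20% of £128,120 = £25,624
Total penalty: £128,120 + £25,624 = £153,744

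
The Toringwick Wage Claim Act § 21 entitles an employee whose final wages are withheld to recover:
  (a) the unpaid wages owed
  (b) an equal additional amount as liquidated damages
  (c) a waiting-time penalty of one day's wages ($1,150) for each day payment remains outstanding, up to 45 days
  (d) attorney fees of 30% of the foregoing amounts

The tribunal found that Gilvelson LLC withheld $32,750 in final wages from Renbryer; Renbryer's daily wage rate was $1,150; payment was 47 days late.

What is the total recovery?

$152,425

Liquidated damages (equal amount): $32,750
Penalty days: min(47, 45) = 45
Waiting-time penalty: 45 × $1,150 = $51,750
Subtotal: $32,750 + $32,750 + $51,750 = $117,250
Attorney fees: 30% of $117,250 = $35,175
Total award: $117,250 + $35,175 = $152,425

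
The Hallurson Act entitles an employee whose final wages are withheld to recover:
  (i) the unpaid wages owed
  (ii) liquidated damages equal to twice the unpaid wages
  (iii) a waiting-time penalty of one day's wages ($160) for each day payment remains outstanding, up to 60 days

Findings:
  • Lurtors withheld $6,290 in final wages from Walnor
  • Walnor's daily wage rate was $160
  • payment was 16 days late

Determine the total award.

$21,430

Doubled: 2 × $6,290 = $12,580
Penalty days: min(16, 60) = 16
Waiting-time penalty: 16 × $160 = $2,560
Total award: $6,290 + $12,580 + $2,560 = $21,430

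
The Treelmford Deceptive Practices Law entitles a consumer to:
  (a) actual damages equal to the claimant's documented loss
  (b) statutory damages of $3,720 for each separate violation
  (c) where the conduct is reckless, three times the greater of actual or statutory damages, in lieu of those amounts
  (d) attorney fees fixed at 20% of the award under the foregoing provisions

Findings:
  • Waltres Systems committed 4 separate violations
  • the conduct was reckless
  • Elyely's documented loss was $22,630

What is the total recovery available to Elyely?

$81,468

Statutory damages: 4 × $3,720 = $14,880
Greater of actual damages ($22,630) or statutory damages ($14,880): $22,630
Trebled: 3 × $22,630 = $67,890
Attorney fees: 20% of $67,890 = $13,578
Total recovery: $67,890 + $13,578 = $81,468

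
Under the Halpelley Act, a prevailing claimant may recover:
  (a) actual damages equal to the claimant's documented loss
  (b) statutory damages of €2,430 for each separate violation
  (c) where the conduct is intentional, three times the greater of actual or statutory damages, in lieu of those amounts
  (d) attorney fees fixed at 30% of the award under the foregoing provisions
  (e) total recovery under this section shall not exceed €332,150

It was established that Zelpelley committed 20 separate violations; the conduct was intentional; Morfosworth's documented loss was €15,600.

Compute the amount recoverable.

Statutory damages: 20 × €2,430 = €48,600
Greater of actual damages (€15,600) or statutory damages (€48,600): €48,600
Trebled: 3 × €48,600 = €145,800
Attorney fees: 30% of €145,800 = €43,740
Total before cap: €145,800 + €43,740 = €189,540
Cap at €332,150: €189,540 is within the cap, no reduction.

€189,540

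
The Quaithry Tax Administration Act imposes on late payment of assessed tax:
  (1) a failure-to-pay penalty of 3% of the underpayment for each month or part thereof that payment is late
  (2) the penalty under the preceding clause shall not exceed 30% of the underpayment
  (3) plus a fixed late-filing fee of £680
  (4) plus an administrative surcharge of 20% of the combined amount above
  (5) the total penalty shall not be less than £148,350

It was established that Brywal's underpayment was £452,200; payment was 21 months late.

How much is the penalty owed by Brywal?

£163,608

Accrued rate: 3% × 21 = 63%, capped at 30% → 30%
Failure-to-pay penalty: 30% of £452,200 = £135,660
Penalty before surcharge: £135,660 + £680 = £136,340
Administrative surcharge: 20% of £136,340 = £27,268
Total penalty: £136,340 + £27,268 = £163,608
Minimum £148,350: £163,608 meets the minimum, no increase.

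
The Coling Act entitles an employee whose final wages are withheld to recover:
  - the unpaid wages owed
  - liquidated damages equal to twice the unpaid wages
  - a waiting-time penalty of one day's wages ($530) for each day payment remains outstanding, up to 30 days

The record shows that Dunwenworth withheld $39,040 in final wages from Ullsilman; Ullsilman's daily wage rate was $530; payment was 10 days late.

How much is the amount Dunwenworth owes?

Doubled: 2 × $39,040 = $78,080
Penalty days: min(10, 30) = 10
Waiting-time penalty: 10 × $530 = $5,300
Total award: $39,040 + $78,080 + $5,300 = $122,420

$122,420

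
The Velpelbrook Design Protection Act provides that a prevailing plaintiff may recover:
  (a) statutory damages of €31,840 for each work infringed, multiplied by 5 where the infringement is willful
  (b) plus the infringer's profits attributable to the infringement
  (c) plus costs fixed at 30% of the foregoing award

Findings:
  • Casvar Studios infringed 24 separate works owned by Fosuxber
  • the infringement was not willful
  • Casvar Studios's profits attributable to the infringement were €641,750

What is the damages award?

Statutory damages: 24 × €31,840 = €764,160
Infringement not willful: no ×5 enhancement.
Combined award: €764,160 + €641,750 = €1,405,910
Costs: 30% of €1,405,910 = €421,773
Award plus costs: €1,405,910 + €421,773 = €1,827,683

€1,827,683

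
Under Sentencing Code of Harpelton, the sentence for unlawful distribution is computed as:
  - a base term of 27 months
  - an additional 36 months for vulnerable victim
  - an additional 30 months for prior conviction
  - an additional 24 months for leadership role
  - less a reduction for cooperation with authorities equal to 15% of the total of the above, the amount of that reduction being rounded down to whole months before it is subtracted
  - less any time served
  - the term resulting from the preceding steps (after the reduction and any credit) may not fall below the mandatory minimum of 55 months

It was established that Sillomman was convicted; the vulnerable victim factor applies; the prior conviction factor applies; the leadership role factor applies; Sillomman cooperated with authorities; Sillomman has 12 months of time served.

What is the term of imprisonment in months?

88 months

Vulnerable victim enhancement: +36 months
Prior conviction enhancement: +30 months
Leadership role enhancement: +24 months
Adjusted term: 27 months + 36 months + 30 months + 24 months = 117 months
Cooperation with authorities reduction: 15% of 117 months = 17 months (rounded down)
After reduction: 117 − 17 = 100 months
Less time served: 100 months − 12 months = 88 months
Minimum 55 months: 88 months meets the minimum, no increase.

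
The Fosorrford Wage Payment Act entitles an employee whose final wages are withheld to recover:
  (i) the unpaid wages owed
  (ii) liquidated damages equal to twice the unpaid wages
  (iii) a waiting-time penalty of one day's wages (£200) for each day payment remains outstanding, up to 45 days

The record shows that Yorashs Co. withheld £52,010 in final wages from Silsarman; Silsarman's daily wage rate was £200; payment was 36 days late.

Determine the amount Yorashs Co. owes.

Doubled: 2 × £52,010 = £104,020
Penalty days: min(36, 45) = 36
Waiting-time penalty: 36 × £200 = £7,200
Total award: £52,010 + £104,020 + £7,200 = £163,230

£163,230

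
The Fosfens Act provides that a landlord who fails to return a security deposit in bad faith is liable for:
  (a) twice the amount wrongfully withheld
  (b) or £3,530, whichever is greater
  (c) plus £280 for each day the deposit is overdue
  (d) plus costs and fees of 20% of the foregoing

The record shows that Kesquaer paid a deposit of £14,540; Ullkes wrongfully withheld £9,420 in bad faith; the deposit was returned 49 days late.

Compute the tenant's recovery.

Doubled: 2 × £9,420 = £18,840
Minimum £3,530: £18,840 meets the minimum, no increase.
Late-return penalty: 49 × £280 = £13,720
Damages plus late penalty: £18,840 + £13,720 = £32,560
Costs and fees: 20% of £32,560 = £6,512
Total recovery: £32,560 + £6,512 = £39,072

Recovery: £39,072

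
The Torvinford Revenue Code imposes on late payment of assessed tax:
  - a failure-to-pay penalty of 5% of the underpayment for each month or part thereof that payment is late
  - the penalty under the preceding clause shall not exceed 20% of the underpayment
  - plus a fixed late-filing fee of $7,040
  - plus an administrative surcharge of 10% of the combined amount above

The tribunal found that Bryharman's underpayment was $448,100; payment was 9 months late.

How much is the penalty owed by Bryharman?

$106,326

Accrued rate: 5% × 9 = 45%, capped at 20% → 20%
Failure-to-pay penalty: 20% of $448,100 = $89,620
Penalty before surcharge: $89,620 + $7,040 = $96,660
Administrative surcharge: 10% of $96,660 = $9,666
Total penalty: $96,660 + $9,666 = $106,326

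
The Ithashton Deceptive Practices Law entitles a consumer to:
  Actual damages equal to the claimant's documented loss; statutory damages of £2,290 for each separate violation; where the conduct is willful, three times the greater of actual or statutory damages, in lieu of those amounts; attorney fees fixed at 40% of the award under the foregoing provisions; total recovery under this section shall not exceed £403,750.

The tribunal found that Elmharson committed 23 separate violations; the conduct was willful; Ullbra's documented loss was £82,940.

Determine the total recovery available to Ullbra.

£348,348

Statutory damages: 23 × £2,290 = £52,670
Greater of actual damages (£82,940) or statutory damages (£52,670): £82,940
Trebled: 3 × £82,940 = £248,820
Attorney fees: 40% of £248,820 = £99,528
Total before cap: £248,820 + £99,528 = £348,348
Cap at £403,750: £348,348 is within the cap, no reduction.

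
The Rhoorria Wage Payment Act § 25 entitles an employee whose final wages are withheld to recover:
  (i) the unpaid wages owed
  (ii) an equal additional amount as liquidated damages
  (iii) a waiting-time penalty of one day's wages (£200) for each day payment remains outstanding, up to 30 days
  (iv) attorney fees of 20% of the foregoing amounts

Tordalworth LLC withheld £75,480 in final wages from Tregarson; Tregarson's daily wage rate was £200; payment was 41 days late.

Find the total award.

£188,352

Liquidated damages (equal amount): £75,480
Penalty days: min(41, 30) = 30
Waiting-time penalty: 30 × £200 = £6,000
Subtotal: £75,480 + £75,480 + £6,000 = £156,960
Attorney fees: 20% of £156,960 = £31,392
Total award: £156,960 + £31,392 = £188,352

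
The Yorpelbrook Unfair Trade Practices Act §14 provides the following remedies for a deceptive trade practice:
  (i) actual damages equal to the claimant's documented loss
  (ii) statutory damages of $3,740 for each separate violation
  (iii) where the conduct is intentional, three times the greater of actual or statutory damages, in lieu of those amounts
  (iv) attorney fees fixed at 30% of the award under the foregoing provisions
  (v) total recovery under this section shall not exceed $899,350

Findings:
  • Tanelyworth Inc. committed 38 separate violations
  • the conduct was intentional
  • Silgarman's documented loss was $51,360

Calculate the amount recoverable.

Statutory damages: 38 × $3,740 = $142,120
Greater of actual damages ($51,360) or statutory damages ($142,120): $142,120
Trebled: 3 × $142,120 = $426,360
Attorney fees: 30% of $426,360 = $127,908
Total before cap: $426,360 + $127,908 = $554,268
Cap at $899,350: $554,268 is within the cap, no reduction.

$554,268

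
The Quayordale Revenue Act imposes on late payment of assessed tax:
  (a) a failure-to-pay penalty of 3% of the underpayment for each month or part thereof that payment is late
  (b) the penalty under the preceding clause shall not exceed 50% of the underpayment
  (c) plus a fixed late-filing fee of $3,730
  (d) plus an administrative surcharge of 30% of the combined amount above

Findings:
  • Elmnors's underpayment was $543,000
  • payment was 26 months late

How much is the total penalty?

Accrued rate: 3% × 26 = 78%, capped at 50% → 50%
Failure-to-pay penalty: 50% of $543,000 = $271,500
Penalty before surcharge: $271,500 + $3,730 = $275,230
Administrative surcharge: 30% of $275,230 = $82,569
Total penalty: $275,230 + $82,569 = $357,799

$357,799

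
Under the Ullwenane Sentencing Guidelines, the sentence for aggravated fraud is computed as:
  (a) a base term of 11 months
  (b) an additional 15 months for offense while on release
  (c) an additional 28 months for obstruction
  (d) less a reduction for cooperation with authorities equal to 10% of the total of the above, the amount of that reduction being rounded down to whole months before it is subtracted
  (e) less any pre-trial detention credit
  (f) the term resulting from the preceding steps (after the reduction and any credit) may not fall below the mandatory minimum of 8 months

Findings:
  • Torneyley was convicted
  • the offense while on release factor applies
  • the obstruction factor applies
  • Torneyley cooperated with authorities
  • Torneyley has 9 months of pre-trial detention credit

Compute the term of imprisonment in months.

Offense while on release enhancement: +15 months
Obstruction enhancement: +28 months
Adjusted term: 11 months + 15 months + 28 months = 54 months
Cooperation with authorities reduction: 10% of 54 months = 5 months (rounded down)
After reduction: 54 − 5 = 49 months
Less pre-trial detention credit: 49 months − 9 months = 40 months
Minimum 8 months: 40 months meets the minimum, no increase.

40 months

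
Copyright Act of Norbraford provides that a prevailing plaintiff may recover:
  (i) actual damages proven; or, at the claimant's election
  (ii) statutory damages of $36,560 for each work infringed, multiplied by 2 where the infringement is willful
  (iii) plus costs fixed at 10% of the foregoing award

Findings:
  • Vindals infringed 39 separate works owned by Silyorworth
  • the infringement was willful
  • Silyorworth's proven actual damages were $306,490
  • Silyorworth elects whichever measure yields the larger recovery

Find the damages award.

Statutory damages: 39 × $36,560 = $1,425,840
Doubled: 2 × $1,425,840 = $2,851,680
Greater of actual damages ($306,490) or enhanced statutory damages ($2,851,680): $2,851,680
Costs: 10% of $2,851,680 = $285,168
Award plus costs: $2,851,680 + $285,168 = $3,136,848

$3,136,848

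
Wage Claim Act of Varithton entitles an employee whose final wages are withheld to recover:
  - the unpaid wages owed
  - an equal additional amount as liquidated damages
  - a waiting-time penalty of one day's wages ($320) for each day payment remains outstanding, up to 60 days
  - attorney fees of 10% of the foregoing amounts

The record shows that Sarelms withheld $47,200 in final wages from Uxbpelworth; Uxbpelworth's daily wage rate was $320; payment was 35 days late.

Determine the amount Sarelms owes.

$116,160

Liquidated damages (equal amount): $47,200
Penalty days: min(35, 60) = 35
Waiting-time penalty: 35 × $320 = $11,200
Subtotal: $47,200 + $47,200 + $11,200 = $105,600
Attorney fees: 10% of $105,600 = $10,560
Total award: $105,600 + $10,560 = $116,160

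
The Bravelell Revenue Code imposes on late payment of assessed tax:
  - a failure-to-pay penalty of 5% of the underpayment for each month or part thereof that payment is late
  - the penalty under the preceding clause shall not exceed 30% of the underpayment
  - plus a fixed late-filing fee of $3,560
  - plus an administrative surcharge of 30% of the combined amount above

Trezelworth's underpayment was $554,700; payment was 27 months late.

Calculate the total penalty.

$220,961

Accrued rate: 5% × 27 = 135%, capped at 30% → 30%
Failure-to-pay penalty: 30% of $554,700 = $166,410
Penalty before surcharge: $166,410 + $3,560 = $169,970
Administrative surcharge: 30% of $169,970 = $50,991
Total penalty: $169,970 + $50,991 = $220,961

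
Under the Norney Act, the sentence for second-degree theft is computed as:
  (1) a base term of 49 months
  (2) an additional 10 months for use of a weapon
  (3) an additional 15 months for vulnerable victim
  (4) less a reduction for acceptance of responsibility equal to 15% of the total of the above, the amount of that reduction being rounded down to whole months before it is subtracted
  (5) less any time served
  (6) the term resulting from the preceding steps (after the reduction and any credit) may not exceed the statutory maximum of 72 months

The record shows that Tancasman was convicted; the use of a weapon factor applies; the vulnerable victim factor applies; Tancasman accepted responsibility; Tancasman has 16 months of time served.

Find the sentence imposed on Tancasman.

47 months

Use of a weapon enhancement: +10 months
Vulnerable victim enhancement: +15 months
Adjusted term: 49 months + 10 months + 15 months = 74 months
Acceptance of responsibility reduction: 15% of 74 months = 11 months (rounded down)
After reduction: 74 − 11 = 63 months
Less time served: 63 months − 16 months = 47 months
Cap at 72 months: 47 months is within the cap, no reduction.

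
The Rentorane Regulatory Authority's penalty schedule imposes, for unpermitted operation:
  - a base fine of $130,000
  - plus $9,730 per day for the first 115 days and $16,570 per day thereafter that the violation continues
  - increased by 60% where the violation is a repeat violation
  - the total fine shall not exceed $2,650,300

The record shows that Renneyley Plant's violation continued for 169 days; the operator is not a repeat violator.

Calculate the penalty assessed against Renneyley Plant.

Civil penalty: $2,143,730

First 115 days: 115 × $9,730 = $1,118,950
Remaining days: (169 − 115) × $16,570 = $894,780
Per-day component: $1,118,950 + $894,780 = $2,013,730
Base plus per-day: $130,000 + $2,013,730 = $2,143,730
The operator is not a repeat violator: no 60% increase.
Cap at $2,650,300: $2,143,730 is within the cap, no reduction.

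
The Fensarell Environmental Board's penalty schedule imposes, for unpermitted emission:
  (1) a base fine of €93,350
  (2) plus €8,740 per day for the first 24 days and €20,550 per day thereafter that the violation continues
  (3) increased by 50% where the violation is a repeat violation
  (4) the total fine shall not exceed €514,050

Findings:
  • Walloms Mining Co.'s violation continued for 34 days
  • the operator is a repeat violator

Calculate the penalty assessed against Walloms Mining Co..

€514,050

First 24 days: 24 × €8,740 = €209,760
Remaining days: (34 − 24) × €20,550 = €205,500
Per-day component: €209,760 + €205,500 = €415,260
Base plus per-day: €93,350 + €415,260 = €508,610
Enhancement: 50% of €508,610 = €254,305
Enhanced fine: €508,610 + €254,305 = €762,915
Cap at €514,050: €762,915 exceeds the cap → €514,050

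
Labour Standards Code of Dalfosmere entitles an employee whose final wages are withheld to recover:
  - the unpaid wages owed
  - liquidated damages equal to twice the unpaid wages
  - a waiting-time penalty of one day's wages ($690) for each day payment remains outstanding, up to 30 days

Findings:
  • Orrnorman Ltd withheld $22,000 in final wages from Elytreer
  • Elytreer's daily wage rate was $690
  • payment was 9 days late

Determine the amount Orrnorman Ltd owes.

$72,210

Doubled: 2 × $22,000 = $44,000
Penalty days: min(9, 30) = 9
Waiting-time penalty: 9 × $690 = $6,210
Total award: $22,000 + $44,000 + $6,210 = $72,210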